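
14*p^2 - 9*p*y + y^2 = (-7*p + y)*(-2*p + y)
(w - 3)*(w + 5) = w^2 + 2*w - 15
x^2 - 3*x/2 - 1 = (x - 2)*(x + 1/2)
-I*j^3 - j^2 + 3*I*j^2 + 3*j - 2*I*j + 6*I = (j - 3)*(j - 2*I)*(-I*j + 1)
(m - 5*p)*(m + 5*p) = m^2 - 25*p^2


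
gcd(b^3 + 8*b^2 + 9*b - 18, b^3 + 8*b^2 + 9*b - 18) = b^3 + 8*b^2 + 9*b - 18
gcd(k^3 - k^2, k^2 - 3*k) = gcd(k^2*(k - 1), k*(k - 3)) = k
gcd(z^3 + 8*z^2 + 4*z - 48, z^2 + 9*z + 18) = z + 6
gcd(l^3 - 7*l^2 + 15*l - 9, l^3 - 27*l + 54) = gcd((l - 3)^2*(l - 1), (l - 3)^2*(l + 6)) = l^2 - 6*l + 9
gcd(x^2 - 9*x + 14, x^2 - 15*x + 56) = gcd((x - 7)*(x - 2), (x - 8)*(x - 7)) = x - 7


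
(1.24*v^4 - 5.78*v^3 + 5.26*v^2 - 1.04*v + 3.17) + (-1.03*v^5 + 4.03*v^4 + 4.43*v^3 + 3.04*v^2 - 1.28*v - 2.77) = -1.03*v^5 + 5.27*v^4 - 1.35*v^3 + 8.3*v^2 - 2.32*v + 0.4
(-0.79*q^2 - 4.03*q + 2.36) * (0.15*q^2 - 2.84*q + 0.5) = -0.1185*q^4 + 1.6391*q^3 + 11.4042*q^2 - 8.7174*q + 1.18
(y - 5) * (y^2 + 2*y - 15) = y^3 - 3*y^2 - 25*y + 75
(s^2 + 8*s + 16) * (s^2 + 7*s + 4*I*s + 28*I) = s^4 + 15*s^3 + 4*I*s^3 + 72*s^2 + 60*I*s^2 + 112*s + 288*I*s + 448*I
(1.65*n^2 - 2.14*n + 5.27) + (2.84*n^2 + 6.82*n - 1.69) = 4.49*n^2 + 4.68*n + 3.58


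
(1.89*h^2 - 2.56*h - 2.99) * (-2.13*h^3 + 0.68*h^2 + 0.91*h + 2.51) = -4.0257*h^5 + 6.738*h^4 + 6.3478*h^3 + 0.381099999999999*h^2 - 9.1465*h - 7.5049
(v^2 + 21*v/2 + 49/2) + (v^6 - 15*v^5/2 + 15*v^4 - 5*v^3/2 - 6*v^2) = v^6 - 15*v^5/2 + 15*v^4 - 5*v^3/2 - 5*v^2 + 21*v/2 + 49/2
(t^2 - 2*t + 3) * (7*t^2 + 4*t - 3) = 7*t^4 - 10*t^3 + 10*t^2 + 18*t - 9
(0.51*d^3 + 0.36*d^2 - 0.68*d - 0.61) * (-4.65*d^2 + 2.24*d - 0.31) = -2.3715*d^5 - 0.5316*d^4 + 3.8103*d^3 + 1.2017*d^2 - 1.1556*d + 0.1891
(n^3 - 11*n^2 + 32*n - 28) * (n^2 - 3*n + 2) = n^5 - 14*n^4 + 67*n^3 - 146*n^2 + 148*n - 56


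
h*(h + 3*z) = h^2 + 3*h*z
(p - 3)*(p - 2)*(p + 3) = p^3 - 2*p^2 - 9*p + 18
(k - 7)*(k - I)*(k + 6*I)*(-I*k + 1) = -I*k^4 + 6*k^3 + 7*I*k^3 - 42*k^2 - I*k^2 + 6*k + 7*I*k - 42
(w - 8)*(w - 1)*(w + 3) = w^3 - 6*w^2 - 19*w + 24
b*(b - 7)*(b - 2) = b^3 - 9*b^2 + 14*b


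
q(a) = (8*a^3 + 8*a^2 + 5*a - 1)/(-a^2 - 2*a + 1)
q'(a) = (2*a + 2)*(8*a^3 + 8*a^2 + 5*a - 1)/(-a^2 - 2*a + 1)^2 + (24*a^2 + 16*a + 5)/(-a^2 - 2*a + 1)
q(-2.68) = 134.89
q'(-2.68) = 387.55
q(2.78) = -20.07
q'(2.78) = -6.77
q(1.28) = -11.03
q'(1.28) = -4.53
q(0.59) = -12.08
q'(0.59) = 29.56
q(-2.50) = 354.00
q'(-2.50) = 3788.00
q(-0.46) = -1.40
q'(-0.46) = 0.71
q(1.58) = -12.55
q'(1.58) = -5.47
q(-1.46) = -9.03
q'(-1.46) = 22.98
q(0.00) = -1.00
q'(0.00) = 3.00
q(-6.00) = 63.96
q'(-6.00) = -5.80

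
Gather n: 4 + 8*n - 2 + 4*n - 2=12*n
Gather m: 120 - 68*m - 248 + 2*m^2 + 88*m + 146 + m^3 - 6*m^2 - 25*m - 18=m^3 - 4*m^2 - 5*m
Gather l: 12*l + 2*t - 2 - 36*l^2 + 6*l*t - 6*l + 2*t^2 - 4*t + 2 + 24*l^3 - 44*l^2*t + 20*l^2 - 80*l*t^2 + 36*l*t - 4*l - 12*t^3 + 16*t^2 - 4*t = 24*l^3 + l^2*(-44*t - 16) + l*(-80*t^2 + 42*t + 2) - 12*t^3 + 18*t^2 - 6*t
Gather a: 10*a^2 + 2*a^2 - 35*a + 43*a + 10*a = 12*a^2 + 18*a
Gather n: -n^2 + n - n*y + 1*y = -n^2 + n*(1 - y) + y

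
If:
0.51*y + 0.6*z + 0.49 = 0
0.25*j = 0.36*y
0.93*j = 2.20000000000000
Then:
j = 2.37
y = 1.64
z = -2.21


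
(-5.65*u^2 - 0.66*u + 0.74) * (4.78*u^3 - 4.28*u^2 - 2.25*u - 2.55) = -27.007*u^5 + 21.0272*u^4 + 19.0745*u^3 + 12.7253*u^2 + 0.018*u - 1.887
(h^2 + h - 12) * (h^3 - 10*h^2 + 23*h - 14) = h^5 - 9*h^4 + h^3 + 129*h^2 - 290*h + 168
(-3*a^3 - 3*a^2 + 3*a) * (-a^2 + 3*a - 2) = 3*a^5 - 6*a^4 - 6*a^3 + 15*a^2 - 6*a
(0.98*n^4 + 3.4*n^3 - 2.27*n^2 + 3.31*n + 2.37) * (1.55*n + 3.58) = 1.519*n^5 + 8.7784*n^4 + 8.6535*n^3 - 2.9961*n^2 + 15.5233*n + 8.4846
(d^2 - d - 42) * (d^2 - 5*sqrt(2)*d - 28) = d^4 - 5*sqrt(2)*d^3 - d^3 - 70*d^2 + 5*sqrt(2)*d^2 + 28*d + 210*sqrt(2)*d + 1176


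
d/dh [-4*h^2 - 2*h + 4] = -8*h - 2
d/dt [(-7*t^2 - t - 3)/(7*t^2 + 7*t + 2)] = (-42*t^2 + 14*t + 19)/(49*t^4 + 98*t^3 + 77*t^2 + 28*t + 4)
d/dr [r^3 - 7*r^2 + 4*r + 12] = 3*r^2 - 14*r + 4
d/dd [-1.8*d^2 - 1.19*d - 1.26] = -3.6*d - 1.19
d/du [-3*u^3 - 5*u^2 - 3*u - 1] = -9*u^2 - 10*u - 3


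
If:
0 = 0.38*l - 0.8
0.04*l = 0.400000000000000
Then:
No Solution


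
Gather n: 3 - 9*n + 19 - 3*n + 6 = 28 - 12*n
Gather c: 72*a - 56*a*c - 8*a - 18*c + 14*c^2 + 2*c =64*a + 14*c^2 + c*(-56*a - 16)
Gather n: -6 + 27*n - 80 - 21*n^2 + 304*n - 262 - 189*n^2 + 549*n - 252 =-210*n^2 + 880*n - 600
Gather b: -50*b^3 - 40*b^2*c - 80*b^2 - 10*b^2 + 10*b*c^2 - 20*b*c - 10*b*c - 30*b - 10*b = -50*b^3 + b^2*(-40*c - 90) + b*(10*c^2 - 30*c - 40)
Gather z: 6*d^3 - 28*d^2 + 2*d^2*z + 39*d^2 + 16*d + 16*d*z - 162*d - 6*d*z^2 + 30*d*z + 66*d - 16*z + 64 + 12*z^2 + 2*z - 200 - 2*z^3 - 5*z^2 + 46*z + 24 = 6*d^3 + 11*d^2 - 80*d - 2*z^3 + z^2*(7 - 6*d) + z*(2*d^2 + 46*d + 32) - 112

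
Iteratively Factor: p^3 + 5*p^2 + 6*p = (p + 3)*(p^2 + 2*p) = (p + 2)*(p + 3)*(p)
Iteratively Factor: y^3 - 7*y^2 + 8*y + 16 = (y - 4)*(y^2 - 3*y - 4) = (y - 4)*(y + 1)*(y - 4)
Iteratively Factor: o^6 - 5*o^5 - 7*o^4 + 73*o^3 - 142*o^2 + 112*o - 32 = (o - 2)*(o^5 - 3*o^4 - 13*o^3 + 47*o^2 - 48*o + 16) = (o - 2)*(o + 4)*(o^4 - 7*o^3 + 15*o^2 - 13*o + 4) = (o - 2)*(o - 1)*(o + 4)*(o^3 - 6*o^2 + 9*o - 4) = (o - 2)*(o - 1)^2*(o + 4)*(o^2 - 5*o + 4) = (o - 2)*(o - 1)^3*(o + 4)*(o - 4)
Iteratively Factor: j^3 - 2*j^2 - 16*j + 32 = (j - 2)*(j^2 - 16) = (j - 4)*(j - 2)*(j + 4)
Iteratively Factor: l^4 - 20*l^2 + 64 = (l - 4)*(l^3 + 4*l^2 - 4*l - 16) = (l - 4)*(l - 2)*(l^2 + 6*l + 8) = (l - 4)*(l - 2)*(l + 4)*(l + 2)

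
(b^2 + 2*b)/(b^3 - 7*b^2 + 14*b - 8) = b*(b + 2)/(b^3 - 7*b^2 + 14*b - 8)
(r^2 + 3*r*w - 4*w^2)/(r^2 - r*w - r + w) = (r + 4*w)/(r - 1)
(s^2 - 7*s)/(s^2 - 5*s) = (s - 7)/(s - 5)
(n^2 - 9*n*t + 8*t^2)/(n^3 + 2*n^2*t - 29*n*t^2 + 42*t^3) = (n^2 - 9*n*t + 8*t^2)/(n^3 + 2*n^2*t - 29*n*t^2 + 42*t^3)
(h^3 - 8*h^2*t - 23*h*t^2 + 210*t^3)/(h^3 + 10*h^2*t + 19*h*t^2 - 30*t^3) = (-h^2 + 13*h*t - 42*t^2)/(-h^2 - 5*h*t + 6*t^2)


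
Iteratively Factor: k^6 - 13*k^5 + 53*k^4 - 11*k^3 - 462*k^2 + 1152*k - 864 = (k - 4)*(k^5 - 9*k^4 + 17*k^3 + 57*k^2 - 234*k + 216) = (k - 4)*(k - 3)*(k^4 - 6*k^3 - k^2 + 54*k - 72) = (k - 4)*(k - 3)*(k - 2)*(k^3 - 4*k^2 - 9*k + 36) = (k - 4)*(k - 3)*(k - 2)*(k + 3)*(k^2 - 7*k + 12) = (k - 4)*(k - 3)^2*(k - 2)*(k + 3)*(k - 4)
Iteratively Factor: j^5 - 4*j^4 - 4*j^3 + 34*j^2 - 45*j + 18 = (j - 2)*(j^4 - 2*j^3 - 8*j^2 + 18*j - 9) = (j - 2)*(j - 1)*(j^3 - j^2 - 9*j + 9) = (j - 2)*(j - 1)*(j + 3)*(j^2 - 4*j + 3) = (j - 3)*(j - 2)*(j - 1)*(j + 3)*(j - 1)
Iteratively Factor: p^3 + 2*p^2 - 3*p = (p)*(p^2 + 2*p - 3) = p*(p + 3)*(p - 1)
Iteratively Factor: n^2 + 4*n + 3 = (n + 3)*(n + 1)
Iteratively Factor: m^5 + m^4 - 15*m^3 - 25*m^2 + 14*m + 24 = (m + 2)*(m^4 - m^3 - 13*m^2 + m + 12) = (m + 2)*(m + 3)*(m^3 - 4*m^2 - m + 4) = (m + 1)*(m + 2)*(m + 3)*(m^2 - 5*m + 4) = (m - 1)*(m + 1)*(m + 2)*(m + 3)*(m - 4)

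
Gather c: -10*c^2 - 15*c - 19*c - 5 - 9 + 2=-10*c^2 - 34*c - 12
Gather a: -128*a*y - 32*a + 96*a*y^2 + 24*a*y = a*(96*y^2 - 104*y - 32)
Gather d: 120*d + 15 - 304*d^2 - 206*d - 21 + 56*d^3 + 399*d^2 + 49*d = 56*d^3 + 95*d^2 - 37*d - 6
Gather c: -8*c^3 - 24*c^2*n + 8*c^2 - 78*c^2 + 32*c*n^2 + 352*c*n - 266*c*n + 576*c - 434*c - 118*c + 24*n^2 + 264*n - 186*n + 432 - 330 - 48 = -8*c^3 + c^2*(-24*n - 70) + c*(32*n^2 + 86*n + 24) + 24*n^2 + 78*n + 54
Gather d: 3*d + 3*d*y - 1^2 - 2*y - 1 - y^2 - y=d*(3*y + 3) - y^2 - 3*y - 2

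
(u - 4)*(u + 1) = u^2 - 3*u - 4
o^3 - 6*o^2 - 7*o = o*(o - 7)*(o + 1)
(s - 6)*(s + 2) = s^2 - 4*s - 12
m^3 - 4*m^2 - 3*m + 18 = (m - 3)^2*(m + 2)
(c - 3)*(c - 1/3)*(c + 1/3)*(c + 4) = c^4 + c^3 - 109*c^2/9 - c/9 + 4/3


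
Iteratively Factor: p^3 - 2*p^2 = (p - 2)*(p^2) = p*(p - 2)*(p)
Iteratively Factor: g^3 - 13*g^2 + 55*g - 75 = (g - 5)*(g^2 - 8*g + 15) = (g - 5)*(g - 3)*(g - 5)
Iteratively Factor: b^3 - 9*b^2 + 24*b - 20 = (b - 5)*(b^2 - 4*b + 4) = (b - 5)*(b - 2)*(b - 2)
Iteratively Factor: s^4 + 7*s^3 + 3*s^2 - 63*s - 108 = (s + 3)*(s^3 + 4*s^2 - 9*s - 36) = (s + 3)^2*(s^2 + s - 12) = (s - 3)*(s + 3)^2*(s + 4)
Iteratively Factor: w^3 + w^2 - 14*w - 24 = (w + 2)*(w^2 - w - 12) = (w + 2)*(w + 3)*(w - 4)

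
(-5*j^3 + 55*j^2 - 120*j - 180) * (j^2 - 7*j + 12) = -5*j^5 + 90*j^4 - 565*j^3 + 1320*j^2 - 180*j - 2160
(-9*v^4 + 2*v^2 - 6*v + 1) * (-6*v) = 54*v^5 - 12*v^3 + 36*v^2 - 6*v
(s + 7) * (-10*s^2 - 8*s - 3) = -10*s^3 - 78*s^2 - 59*s - 21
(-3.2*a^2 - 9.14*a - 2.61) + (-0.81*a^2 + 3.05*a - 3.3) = -4.01*a^2 - 6.09*a - 5.91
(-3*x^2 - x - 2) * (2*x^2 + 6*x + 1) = -6*x^4 - 20*x^3 - 13*x^2 - 13*x - 2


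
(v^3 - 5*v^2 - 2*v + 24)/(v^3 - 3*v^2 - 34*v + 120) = (v^2 - v - 6)/(v^2 + v - 30)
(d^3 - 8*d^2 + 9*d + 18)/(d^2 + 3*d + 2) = (d^2 - 9*d + 18)/(d + 2)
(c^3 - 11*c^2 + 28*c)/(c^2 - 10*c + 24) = c*(c - 7)/(c - 6)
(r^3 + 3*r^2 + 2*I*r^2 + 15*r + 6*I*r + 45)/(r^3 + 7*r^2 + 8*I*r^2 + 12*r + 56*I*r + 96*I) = (r^2 + 2*I*r + 15)/(r^2 + r*(4 + 8*I) + 32*I)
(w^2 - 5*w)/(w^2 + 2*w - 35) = w/(w + 7)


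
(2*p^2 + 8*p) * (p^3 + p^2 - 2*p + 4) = 2*p^5 + 10*p^4 + 4*p^3 - 8*p^2 + 32*p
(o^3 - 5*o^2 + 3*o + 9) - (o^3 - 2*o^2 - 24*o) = -3*o^2 + 27*o + 9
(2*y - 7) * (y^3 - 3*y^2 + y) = 2*y^4 - 13*y^3 + 23*y^2 - 7*y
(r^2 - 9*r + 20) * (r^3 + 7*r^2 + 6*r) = r^5 - 2*r^4 - 37*r^3 + 86*r^2 + 120*r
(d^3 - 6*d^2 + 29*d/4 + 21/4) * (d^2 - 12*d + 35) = d^5 - 18*d^4 + 457*d^3/4 - 1167*d^2/4 + 763*d/4 + 735/4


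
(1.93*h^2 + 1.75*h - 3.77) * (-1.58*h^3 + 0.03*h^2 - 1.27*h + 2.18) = -3.0494*h^5 - 2.7071*h^4 + 3.558*h^3 + 1.8718*h^2 + 8.6029*h - 8.2186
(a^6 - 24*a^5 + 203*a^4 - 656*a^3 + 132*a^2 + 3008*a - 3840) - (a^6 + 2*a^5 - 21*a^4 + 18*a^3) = -26*a^5 + 224*a^4 - 674*a^3 + 132*a^2 + 3008*a - 3840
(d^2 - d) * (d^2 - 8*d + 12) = d^4 - 9*d^3 + 20*d^2 - 12*d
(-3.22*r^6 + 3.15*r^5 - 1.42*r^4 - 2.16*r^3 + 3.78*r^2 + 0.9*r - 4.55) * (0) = 0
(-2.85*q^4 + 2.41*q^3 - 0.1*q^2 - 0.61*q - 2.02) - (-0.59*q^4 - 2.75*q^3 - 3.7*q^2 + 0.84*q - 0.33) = -2.26*q^4 + 5.16*q^3 + 3.6*q^2 - 1.45*q - 1.69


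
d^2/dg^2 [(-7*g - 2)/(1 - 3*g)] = 78/(3*g - 1)^3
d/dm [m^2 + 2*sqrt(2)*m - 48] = 2*m + 2*sqrt(2)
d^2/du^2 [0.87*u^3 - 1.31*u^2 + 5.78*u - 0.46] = 5.22*u - 2.62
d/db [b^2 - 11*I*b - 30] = 2*b - 11*I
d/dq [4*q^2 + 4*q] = 8*q + 4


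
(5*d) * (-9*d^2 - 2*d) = -45*d^3 - 10*d^2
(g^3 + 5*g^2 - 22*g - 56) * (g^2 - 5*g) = g^5 - 47*g^3 + 54*g^2 + 280*g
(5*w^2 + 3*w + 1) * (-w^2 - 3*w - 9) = -5*w^4 - 18*w^3 - 55*w^2 - 30*w - 9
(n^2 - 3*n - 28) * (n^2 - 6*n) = n^4 - 9*n^3 - 10*n^2 + 168*n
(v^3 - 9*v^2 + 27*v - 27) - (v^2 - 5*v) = v^3 - 10*v^2 + 32*v - 27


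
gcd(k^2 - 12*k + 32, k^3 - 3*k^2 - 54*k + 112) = k - 8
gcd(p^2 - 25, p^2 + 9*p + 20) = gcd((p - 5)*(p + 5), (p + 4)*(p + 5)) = p + 5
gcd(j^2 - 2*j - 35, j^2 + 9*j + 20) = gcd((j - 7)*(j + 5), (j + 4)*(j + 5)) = j + 5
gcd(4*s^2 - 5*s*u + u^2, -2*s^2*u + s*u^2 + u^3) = s - u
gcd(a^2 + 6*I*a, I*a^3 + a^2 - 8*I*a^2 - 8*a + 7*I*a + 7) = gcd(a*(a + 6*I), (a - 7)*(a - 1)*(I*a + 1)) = 1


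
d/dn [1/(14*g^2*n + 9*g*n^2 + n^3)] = (-14*g^2 - 18*g*n - 3*n^2)/(n^2*(14*g^2 + 9*g*n + n^2)^2)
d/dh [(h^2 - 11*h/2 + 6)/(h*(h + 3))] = (17*h^2 - 24*h - 36)/(2*h^2*(h^2 + 6*h + 9))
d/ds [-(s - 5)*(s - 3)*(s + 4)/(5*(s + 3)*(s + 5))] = (-s^4 - 16*s^3 - 30*s^2 + 240*s + 735)/(5*(s^4 + 16*s^3 + 94*s^2 + 240*s + 225))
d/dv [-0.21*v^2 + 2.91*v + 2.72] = 2.91 - 0.42*v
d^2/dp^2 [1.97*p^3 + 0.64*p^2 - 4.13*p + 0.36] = 11.82*p + 1.28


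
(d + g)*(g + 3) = d*g + 3*d + g^2 + 3*g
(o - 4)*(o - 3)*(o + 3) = o^3 - 4*o^2 - 9*o + 36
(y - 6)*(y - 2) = y^2 - 8*y + 12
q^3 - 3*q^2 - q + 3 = (q - 3)*(q - 1)*(q + 1)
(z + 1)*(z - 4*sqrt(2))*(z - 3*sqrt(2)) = z^3 - 7*sqrt(2)*z^2 + z^2 - 7*sqrt(2)*z + 24*z + 24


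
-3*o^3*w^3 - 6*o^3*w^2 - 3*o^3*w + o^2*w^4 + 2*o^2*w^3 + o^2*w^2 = w*(-3*o + w)*(o*w + o)^2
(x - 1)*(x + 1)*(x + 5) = x^3 + 5*x^2 - x - 5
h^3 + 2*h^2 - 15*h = h*(h - 3)*(h + 5)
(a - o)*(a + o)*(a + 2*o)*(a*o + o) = a^4*o + 2*a^3*o^2 + a^3*o - a^2*o^3 + 2*a^2*o^2 - 2*a*o^4 - a*o^3 - 2*o^4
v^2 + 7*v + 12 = (v + 3)*(v + 4)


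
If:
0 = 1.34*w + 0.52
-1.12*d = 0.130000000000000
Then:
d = -0.12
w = -0.39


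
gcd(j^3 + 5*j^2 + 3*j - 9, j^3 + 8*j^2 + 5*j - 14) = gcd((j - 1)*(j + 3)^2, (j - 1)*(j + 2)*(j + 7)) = j - 1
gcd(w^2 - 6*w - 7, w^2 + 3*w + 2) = w + 1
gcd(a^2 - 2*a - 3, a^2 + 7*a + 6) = a + 1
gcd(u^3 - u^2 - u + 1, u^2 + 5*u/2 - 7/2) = u - 1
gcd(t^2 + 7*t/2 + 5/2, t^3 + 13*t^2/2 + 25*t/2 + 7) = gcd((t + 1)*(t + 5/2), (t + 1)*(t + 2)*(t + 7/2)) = t + 1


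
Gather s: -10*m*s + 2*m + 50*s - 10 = 2*m + s*(50 - 10*m) - 10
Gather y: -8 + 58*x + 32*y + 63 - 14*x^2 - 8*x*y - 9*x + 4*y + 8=-14*x^2 + 49*x + y*(36 - 8*x) + 63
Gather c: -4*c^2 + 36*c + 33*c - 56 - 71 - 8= -4*c^2 + 69*c - 135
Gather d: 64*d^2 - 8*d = 64*d^2 - 8*d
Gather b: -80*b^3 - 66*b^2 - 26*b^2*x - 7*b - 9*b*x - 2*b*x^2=-80*b^3 + b^2*(-26*x - 66) + b*(-2*x^2 - 9*x - 7)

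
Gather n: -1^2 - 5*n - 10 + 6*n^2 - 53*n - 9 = 6*n^2 - 58*n - 20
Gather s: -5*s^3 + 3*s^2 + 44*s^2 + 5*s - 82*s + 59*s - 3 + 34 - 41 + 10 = -5*s^3 + 47*s^2 - 18*s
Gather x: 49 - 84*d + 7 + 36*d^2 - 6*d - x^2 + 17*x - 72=36*d^2 - 90*d - x^2 + 17*x - 16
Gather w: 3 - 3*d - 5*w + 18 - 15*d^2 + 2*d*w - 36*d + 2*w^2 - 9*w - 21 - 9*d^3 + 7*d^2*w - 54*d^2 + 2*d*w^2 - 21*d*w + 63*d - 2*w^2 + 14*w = -9*d^3 - 69*d^2 + 2*d*w^2 + 24*d + w*(7*d^2 - 19*d)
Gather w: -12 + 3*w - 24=3*w - 36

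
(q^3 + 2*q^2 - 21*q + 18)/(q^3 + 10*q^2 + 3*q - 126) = (q - 1)/(q + 7)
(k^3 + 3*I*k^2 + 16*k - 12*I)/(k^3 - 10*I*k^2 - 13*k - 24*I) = (-k^3 - 3*I*k^2 - 16*k + 12*I)/(-k^3 + 10*I*k^2 + 13*k + 24*I)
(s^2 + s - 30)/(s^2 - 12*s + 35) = (s + 6)/(s - 7)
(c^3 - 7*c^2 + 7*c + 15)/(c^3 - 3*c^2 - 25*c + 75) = (c + 1)/(c + 5)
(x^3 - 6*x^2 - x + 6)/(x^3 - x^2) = 1 - 5/x - 6/x^2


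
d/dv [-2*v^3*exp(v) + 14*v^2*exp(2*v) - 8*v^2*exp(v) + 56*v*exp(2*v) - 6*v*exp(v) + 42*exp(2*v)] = 2*(-v^3 + 14*v^2*exp(v) - 7*v^2 + 70*v*exp(v) - 11*v + 70*exp(v) - 3)*exp(v)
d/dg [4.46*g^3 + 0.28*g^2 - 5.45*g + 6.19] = 13.38*g^2 + 0.56*g - 5.45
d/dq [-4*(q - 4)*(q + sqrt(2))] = -8*q - 4*sqrt(2) + 16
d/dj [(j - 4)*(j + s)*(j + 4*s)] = 3*j^2 + 10*j*s - 8*j + 4*s^2 - 20*s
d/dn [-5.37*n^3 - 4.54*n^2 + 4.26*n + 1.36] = -16.11*n^2 - 9.08*n + 4.26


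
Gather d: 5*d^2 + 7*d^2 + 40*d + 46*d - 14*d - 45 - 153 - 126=12*d^2 + 72*d - 324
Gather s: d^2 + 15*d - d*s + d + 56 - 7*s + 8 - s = d^2 + 16*d + s*(-d - 8) + 64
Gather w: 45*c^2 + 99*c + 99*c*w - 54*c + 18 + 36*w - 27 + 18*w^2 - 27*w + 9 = 45*c^2 + 45*c + 18*w^2 + w*(99*c + 9)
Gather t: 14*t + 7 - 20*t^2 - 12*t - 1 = -20*t^2 + 2*t + 6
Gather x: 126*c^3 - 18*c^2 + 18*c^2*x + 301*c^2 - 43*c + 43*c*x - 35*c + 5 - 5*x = 126*c^3 + 283*c^2 - 78*c + x*(18*c^2 + 43*c - 5) + 5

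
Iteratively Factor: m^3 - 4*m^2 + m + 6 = (m - 2)*(m^2 - 2*m - 3) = (m - 2)*(m + 1)*(m - 3)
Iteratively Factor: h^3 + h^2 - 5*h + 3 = (h + 3)*(h^2 - 2*h + 1) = (h - 1)*(h + 3)*(h - 1)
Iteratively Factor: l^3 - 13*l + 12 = (l - 3)*(l^2 + 3*l - 4) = (l - 3)*(l - 1)*(l + 4)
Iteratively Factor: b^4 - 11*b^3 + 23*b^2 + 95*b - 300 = (b - 4)*(b^3 - 7*b^2 - 5*b + 75) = (b - 4)*(b + 3)*(b^2 - 10*b + 25) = (b - 5)*(b - 4)*(b + 3)*(b - 5)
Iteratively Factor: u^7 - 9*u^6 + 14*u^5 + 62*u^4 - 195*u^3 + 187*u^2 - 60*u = (u - 1)*(u^6 - 8*u^5 + 6*u^4 + 68*u^3 - 127*u^2 + 60*u) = u*(u - 1)*(u^5 - 8*u^4 + 6*u^3 + 68*u^2 - 127*u + 60) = u*(u - 1)^2*(u^4 - 7*u^3 - u^2 + 67*u - 60) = u*(u - 4)*(u - 1)^2*(u^3 - 3*u^2 - 13*u + 15) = u*(u - 4)*(u - 1)^2*(u + 3)*(u^2 - 6*u + 5) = u*(u - 5)*(u - 4)*(u - 1)^2*(u + 3)*(u - 1)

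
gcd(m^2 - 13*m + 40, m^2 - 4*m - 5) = m - 5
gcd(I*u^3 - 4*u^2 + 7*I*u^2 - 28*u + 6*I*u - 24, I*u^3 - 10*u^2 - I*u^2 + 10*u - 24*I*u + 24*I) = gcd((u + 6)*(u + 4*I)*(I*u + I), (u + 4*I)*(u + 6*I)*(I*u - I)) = u + 4*I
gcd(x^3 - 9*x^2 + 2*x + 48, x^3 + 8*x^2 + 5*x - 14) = x + 2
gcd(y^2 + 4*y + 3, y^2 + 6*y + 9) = y + 3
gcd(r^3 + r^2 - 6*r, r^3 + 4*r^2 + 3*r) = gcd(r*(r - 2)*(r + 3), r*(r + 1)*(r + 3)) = r^2 + 3*r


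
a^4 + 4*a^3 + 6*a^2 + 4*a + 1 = (a + 1)^4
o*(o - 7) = o^2 - 7*o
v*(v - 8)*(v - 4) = v^3 - 12*v^2 + 32*v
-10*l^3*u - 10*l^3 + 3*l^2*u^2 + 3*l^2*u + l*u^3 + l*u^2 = (-2*l + u)*(5*l + u)*(l*u + l)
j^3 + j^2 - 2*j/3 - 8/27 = (j - 2/3)*(j + 1/3)*(j + 4/3)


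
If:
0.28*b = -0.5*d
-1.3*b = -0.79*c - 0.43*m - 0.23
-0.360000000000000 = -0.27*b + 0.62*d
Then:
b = 0.58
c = 0.668687498461816 - 0.544303797468354*m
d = -0.33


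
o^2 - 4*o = o*(o - 4)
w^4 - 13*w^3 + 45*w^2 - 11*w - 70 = (w - 7)*(w - 5)*(w - 2)*(w + 1)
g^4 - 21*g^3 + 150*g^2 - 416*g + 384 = (g - 8)^2*(g - 3)*(g - 2)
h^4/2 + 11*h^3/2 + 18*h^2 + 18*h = h*(h/2 + 1)*(h + 3)*(h + 6)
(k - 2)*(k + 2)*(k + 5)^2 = k^4 + 10*k^3 + 21*k^2 - 40*k - 100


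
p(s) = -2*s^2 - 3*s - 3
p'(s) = -4*s - 3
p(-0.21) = -2.46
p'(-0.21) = -2.16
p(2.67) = -25.27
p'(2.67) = -13.68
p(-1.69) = -3.64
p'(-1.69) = 3.76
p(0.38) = -4.43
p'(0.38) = -4.52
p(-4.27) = -26.66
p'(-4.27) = 14.08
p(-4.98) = -37.66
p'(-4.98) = 16.92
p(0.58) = -5.41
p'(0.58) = -5.32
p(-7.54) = -94.08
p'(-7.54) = 27.16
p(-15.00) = -408.00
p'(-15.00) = 57.00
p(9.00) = -192.00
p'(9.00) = -39.00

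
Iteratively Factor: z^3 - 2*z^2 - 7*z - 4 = (z + 1)*(z^2 - 3*z - 4) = (z + 1)^2*(z - 4)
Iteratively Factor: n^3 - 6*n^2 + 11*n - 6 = (n - 1)*(n^2 - 5*n + 6) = (n - 3)*(n - 1)*(n - 2)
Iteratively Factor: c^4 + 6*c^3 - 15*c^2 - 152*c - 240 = (c - 5)*(c^3 + 11*c^2 + 40*c + 48) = (c - 5)*(c + 4)*(c^2 + 7*c + 12) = (c - 5)*(c + 4)^2*(c + 3)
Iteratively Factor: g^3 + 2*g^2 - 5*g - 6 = (g + 1)*(g^2 + g - 6) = (g + 1)*(g + 3)*(g - 2)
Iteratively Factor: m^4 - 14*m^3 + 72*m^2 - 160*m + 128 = (m - 4)*(m^3 - 10*m^2 + 32*m - 32) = (m - 4)^2*(m^2 - 6*m + 8) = (m - 4)^3*(m - 2)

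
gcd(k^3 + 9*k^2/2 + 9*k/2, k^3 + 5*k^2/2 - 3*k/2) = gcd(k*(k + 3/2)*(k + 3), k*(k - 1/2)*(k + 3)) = k^2 + 3*k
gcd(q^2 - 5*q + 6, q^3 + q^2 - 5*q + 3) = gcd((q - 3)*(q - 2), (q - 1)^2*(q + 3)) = 1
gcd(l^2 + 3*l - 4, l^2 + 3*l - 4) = l^2 + 3*l - 4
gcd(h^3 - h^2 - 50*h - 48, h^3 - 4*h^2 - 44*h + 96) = h^2 - 2*h - 48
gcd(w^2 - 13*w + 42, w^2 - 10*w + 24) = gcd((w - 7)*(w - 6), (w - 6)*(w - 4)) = w - 6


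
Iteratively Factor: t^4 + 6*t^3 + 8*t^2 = (t)*(t^3 + 6*t^2 + 8*t) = t*(t + 2)*(t^2 + 4*t) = t*(t + 2)*(t + 4)*(t)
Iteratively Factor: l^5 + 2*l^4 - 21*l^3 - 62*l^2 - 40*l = (l + 4)*(l^4 - 2*l^3 - 13*l^2 - 10*l) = (l - 5)*(l + 4)*(l^3 + 3*l^2 + 2*l) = (l - 5)*(l + 1)*(l + 4)*(l^2 + 2*l) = l*(l - 5)*(l + 1)*(l + 4)*(l + 2)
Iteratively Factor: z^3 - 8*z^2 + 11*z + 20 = (z - 4)*(z^2 - 4*z - 5) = (z - 4)*(z + 1)*(z - 5)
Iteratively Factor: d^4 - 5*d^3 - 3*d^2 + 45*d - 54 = (d - 3)*(d^3 - 2*d^2 - 9*d + 18) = (d - 3)^2*(d^2 + d - 6) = (d - 3)^2*(d - 2)*(d + 3)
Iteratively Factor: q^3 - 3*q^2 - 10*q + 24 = (q + 3)*(q^2 - 6*q + 8) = (q - 2)*(q + 3)*(q - 4)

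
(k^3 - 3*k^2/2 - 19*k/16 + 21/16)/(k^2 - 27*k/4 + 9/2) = (4*k^2 - 3*k - 7)/(4*(k - 6))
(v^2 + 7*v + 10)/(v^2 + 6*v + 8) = (v + 5)/(v + 4)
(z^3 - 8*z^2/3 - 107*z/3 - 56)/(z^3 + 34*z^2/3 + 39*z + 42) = (z - 8)/(z + 6)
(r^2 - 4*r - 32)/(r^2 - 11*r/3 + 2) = 3*(r^2 - 4*r - 32)/(3*r^2 - 11*r + 6)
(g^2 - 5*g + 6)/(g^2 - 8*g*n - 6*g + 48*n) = (g^2 - 5*g + 6)/(g^2 - 8*g*n - 6*g + 48*n)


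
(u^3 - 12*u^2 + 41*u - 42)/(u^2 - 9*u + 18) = (u^2 - 9*u + 14)/(u - 6)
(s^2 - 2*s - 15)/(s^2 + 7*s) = (s^2 - 2*s - 15)/(s*(s + 7))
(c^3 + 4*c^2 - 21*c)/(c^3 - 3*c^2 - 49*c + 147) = c/(c - 7)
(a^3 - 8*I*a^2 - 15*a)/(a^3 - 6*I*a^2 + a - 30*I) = a/(a + 2*I)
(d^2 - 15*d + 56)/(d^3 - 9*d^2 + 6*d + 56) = (d - 8)/(d^2 - 2*d - 8)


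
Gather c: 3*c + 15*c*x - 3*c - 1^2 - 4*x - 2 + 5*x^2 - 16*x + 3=15*c*x + 5*x^2 - 20*x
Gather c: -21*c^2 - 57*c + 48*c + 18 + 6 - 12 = -21*c^2 - 9*c + 12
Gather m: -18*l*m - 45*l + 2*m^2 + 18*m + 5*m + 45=-45*l + 2*m^2 + m*(23 - 18*l) + 45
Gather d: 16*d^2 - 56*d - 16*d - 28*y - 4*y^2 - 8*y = 16*d^2 - 72*d - 4*y^2 - 36*y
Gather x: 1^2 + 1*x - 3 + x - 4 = 2*x - 6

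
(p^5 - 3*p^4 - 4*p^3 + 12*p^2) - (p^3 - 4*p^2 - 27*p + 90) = p^5 - 3*p^4 - 5*p^3 + 16*p^2 + 27*p - 90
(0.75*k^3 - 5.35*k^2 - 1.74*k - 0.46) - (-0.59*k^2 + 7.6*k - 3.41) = 0.75*k^3 - 4.76*k^2 - 9.34*k + 2.95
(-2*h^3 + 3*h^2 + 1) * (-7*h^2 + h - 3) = 14*h^5 - 23*h^4 + 9*h^3 - 16*h^2 + h - 3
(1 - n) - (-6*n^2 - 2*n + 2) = 6*n^2 + n - 1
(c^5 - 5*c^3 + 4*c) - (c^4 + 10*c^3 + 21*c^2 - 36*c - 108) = c^5 - c^4 - 15*c^3 - 21*c^2 + 40*c + 108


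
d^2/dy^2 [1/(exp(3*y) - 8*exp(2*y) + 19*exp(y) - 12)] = ((-9*exp(2*y) + 32*exp(y) - 19)*(exp(3*y) - 8*exp(2*y) + 19*exp(y) - 12) + 2*(3*exp(2*y) - 16*exp(y) + 19)^2*exp(y))*exp(y)/(exp(3*y) - 8*exp(2*y) + 19*exp(y) - 12)^3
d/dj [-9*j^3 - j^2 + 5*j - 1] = -27*j^2 - 2*j + 5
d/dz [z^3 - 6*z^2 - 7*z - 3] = 3*z^2 - 12*z - 7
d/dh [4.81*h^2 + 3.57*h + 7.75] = 9.62*h + 3.57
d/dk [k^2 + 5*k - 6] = 2*k + 5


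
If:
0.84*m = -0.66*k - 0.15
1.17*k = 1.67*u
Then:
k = 1.42735042735043*u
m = -1.12148962148962*u - 0.178571428571429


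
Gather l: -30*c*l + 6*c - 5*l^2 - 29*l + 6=6*c - 5*l^2 + l*(-30*c - 29) + 6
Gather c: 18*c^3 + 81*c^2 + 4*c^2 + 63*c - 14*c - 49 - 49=18*c^3 + 85*c^2 + 49*c - 98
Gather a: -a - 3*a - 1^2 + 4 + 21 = 24 - 4*a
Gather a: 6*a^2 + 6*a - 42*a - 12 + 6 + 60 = 6*a^2 - 36*a + 54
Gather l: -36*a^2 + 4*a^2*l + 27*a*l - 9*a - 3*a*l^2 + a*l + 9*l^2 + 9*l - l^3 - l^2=-36*a^2 - 9*a - l^3 + l^2*(8 - 3*a) + l*(4*a^2 + 28*a + 9)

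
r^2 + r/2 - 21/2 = (r - 3)*(r + 7/2)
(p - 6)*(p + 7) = p^2 + p - 42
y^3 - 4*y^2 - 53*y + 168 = (y - 8)*(y - 3)*(y + 7)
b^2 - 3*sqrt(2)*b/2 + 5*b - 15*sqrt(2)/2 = (b + 5)*(b - 3*sqrt(2)/2)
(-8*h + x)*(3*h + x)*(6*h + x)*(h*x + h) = -144*h^4*x - 144*h^4 - 54*h^3*x^2 - 54*h^3*x + h^2*x^3 + h^2*x^2 + h*x^4 + h*x^3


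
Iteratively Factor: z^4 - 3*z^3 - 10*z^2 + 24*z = (z)*(z^3 - 3*z^2 - 10*z + 24) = z*(z - 2)*(z^2 - z - 12) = z*(z - 4)*(z - 2)*(z + 3)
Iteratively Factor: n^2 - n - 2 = (n - 2)*(n + 1)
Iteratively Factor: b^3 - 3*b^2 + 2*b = (b - 2)*(b^2 - b) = (b - 2)*(b - 1)*(b)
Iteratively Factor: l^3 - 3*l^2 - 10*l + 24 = (l - 2)*(l^2 - l - 12) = (l - 4)*(l - 2)*(l + 3)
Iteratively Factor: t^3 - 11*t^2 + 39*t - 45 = (t - 3)*(t^2 - 8*t + 15) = (t - 3)^2*(t - 5)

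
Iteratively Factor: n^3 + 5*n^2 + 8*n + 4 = (n + 2)*(n^2 + 3*n + 2) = (n + 2)^2*(n + 1)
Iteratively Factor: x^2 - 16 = (x + 4)*(x - 4)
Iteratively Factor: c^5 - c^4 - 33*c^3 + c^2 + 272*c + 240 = (c - 4)*(c^4 + 3*c^3 - 21*c^2 - 83*c - 60) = (c - 5)*(c - 4)*(c^3 + 8*c^2 + 19*c + 12) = (c - 5)*(c - 4)*(c + 4)*(c^2 + 4*c + 3) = (c - 5)*(c - 4)*(c + 3)*(c + 4)*(c + 1)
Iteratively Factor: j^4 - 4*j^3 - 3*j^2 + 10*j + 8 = (j + 1)*(j^3 - 5*j^2 + 2*j + 8) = (j - 2)*(j + 1)*(j^2 - 3*j - 4) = (j - 2)*(j + 1)^2*(j - 4)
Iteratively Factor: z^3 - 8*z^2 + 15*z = (z - 5)*(z^2 - 3*z) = z*(z - 5)*(z - 3)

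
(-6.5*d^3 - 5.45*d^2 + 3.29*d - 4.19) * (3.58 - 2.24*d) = 14.56*d^4 - 11.062*d^3 - 26.8806*d^2 + 21.1638*d - 15.0002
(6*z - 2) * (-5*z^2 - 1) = -30*z^3 + 10*z^2 - 6*z + 2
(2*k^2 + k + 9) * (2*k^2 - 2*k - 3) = 4*k^4 - 2*k^3 + 10*k^2 - 21*k - 27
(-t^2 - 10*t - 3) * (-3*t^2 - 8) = 3*t^4 + 30*t^3 + 17*t^2 + 80*t + 24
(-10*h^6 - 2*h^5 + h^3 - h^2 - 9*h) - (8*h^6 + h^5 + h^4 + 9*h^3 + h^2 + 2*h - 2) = -18*h^6 - 3*h^5 - h^4 - 8*h^3 - 2*h^2 - 11*h + 2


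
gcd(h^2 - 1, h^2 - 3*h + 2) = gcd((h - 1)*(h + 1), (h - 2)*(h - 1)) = h - 1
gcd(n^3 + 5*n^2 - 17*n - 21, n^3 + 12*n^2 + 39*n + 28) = n^2 + 8*n + 7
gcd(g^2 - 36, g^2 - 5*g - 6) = g - 6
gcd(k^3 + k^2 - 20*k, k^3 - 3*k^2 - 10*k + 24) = k - 4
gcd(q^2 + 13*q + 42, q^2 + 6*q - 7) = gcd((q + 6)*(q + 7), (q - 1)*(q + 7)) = q + 7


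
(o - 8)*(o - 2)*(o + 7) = o^3 - 3*o^2 - 54*o + 112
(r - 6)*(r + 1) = r^2 - 5*r - 6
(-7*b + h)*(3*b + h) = -21*b^2 - 4*b*h + h^2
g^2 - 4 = (g - 2)*(g + 2)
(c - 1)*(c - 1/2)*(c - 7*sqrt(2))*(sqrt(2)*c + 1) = sqrt(2)*c^4 - 13*c^3 - 3*sqrt(2)*c^3/2 - 13*sqrt(2)*c^2/2 + 39*c^2/2 - 13*c/2 + 21*sqrt(2)*c/2 - 7*sqrt(2)/2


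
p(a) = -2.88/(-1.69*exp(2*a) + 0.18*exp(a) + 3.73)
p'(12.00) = 0.00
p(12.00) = 0.00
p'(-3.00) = 0.00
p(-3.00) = -0.77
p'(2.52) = -0.02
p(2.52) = 0.01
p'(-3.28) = 0.00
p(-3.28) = -0.77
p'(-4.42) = 0.00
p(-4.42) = -0.77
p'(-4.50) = 0.00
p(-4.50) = -0.77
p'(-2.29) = -0.00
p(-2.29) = -0.77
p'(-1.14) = -0.06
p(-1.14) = -0.80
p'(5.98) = -0.00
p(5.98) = 0.00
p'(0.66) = -7.01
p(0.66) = 1.28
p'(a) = -2.88*(3.38*exp(2*a) - 0.18*exp(a))/(-1.69*exp(2*a) + 0.18*exp(a) + 3.73)^2 = (0.5184 - 9.7344*exp(a))*exp(a)/(-1.69*exp(2*a) + 0.18*exp(a) + 3.73)^2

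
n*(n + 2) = n^2 + 2*n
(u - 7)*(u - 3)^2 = u^3 - 13*u^2 + 51*u - 63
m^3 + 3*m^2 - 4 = (m - 1)*(m + 2)^2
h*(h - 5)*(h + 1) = h^3 - 4*h^2 - 5*h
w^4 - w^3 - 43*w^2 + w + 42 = (w - 7)*(w - 1)*(w + 1)*(w + 6)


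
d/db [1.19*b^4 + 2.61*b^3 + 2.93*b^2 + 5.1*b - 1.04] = 4.76*b^3 + 7.83*b^2 + 5.86*b + 5.1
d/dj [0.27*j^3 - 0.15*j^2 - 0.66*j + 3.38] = 0.81*j^2 - 0.3*j - 0.66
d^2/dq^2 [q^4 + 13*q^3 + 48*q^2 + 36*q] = 12*q^2 + 78*q + 96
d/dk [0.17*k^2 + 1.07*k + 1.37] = 0.34*k + 1.07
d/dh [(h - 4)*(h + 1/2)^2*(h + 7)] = 4*h^3 + 12*h^2 - 99*h/2 - 109/4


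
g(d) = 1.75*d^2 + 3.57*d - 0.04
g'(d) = 3.5*d + 3.57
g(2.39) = 18.49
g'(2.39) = 11.94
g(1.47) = 8.99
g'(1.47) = 8.72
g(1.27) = 7.32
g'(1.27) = 8.02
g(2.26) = 16.97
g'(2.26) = 11.48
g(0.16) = 0.58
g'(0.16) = 4.13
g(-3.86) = 12.25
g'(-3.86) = -9.94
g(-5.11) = 27.41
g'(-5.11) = -14.32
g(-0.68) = -1.66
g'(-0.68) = 1.19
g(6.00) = 84.38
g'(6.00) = 24.57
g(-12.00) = 209.12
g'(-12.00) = -38.43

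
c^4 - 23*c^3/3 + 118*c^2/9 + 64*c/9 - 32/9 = (c - 4)^2*(c - 1/3)*(c + 2/3)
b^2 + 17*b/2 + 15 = (b + 5/2)*(b + 6)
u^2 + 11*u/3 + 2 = (u + 2/3)*(u + 3)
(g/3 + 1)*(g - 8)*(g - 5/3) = g^3/3 - 20*g^2/9 - 47*g/9 + 40/3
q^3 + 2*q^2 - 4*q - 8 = (q - 2)*(q + 2)^2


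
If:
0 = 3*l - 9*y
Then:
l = 3*y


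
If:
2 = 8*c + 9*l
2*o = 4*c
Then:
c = o/2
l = 2/9 - 4*o/9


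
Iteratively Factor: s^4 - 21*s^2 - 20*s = (s - 5)*(s^3 + 5*s^2 + 4*s) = s*(s - 5)*(s^2 + 5*s + 4) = s*(s - 5)*(s + 4)*(s + 1)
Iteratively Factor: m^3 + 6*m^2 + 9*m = (m)*(m^2 + 6*m + 9) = m*(m + 3)*(m + 3)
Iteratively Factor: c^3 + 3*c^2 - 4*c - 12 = (c - 2)*(c^2 + 5*c + 6) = (c - 2)*(c + 2)*(c + 3)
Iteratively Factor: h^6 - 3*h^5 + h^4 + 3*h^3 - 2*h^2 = (h + 1)*(h^5 - 4*h^4 + 5*h^3 - 2*h^2) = h*(h + 1)*(h^4 - 4*h^3 + 5*h^2 - 2*h) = h*(h - 2)*(h + 1)*(h^3 - 2*h^2 + h) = h*(h - 2)*(h - 1)*(h + 1)*(h^2 - h) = h*(h - 2)*(h - 1)^2*(h + 1)*(h)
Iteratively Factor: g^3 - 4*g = (g - 2)*(g^2 + 2*g) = (g - 2)*(g + 2)*(g)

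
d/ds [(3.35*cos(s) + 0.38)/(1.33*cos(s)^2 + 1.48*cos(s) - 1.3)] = (4.4555*cos(s)^2 + 1.0108*cos(s) + 4.9174)*sin(s)/(1.7689*cos(s)^4 + 3.9368*cos(s)^3 - 1.2676*cos(s)^2 - 3.848*cos(s) + 1.69)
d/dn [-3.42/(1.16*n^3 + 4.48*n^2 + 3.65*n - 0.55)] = (11.9016*n^2 + 30.6432*n + 12.483)/(1.16*n^3 + 4.48*n^2 + 3.65*n - 0.55)^2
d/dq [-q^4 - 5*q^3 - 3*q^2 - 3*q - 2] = -4*q^3 - 15*q^2 - 6*q - 3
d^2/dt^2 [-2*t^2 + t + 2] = -4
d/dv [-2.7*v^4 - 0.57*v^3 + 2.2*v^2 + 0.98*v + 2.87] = -10.8*v^3 - 1.71*v^2 + 4.4*v + 0.98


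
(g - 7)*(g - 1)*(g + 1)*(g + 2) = g^4 - 5*g^3 - 15*g^2 + 5*g + 14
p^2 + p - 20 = (p - 4)*(p + 5)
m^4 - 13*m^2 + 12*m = m*(m - 3)*(m - 1)*(m + 4)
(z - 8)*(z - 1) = z^2 - 9*z + 8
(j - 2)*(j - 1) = j^2 - 3*j + 2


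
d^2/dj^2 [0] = 0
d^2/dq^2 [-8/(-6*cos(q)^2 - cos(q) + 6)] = 8*(-144*sin(q)^4 + 217*sin(q)^2 + 33*cos(q)/2 - 9*cos(3*q)/2 + 1)/(-6*sin(q)^2 + cos(q))^3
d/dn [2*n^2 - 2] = 4*n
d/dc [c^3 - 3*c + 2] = 3*c^2 - 3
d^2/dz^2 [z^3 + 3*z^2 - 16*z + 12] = 6*z + 6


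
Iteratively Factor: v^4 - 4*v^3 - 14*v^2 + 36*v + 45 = (v - 3)*(v^3 - v^2 - 17*v - 15) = (v - 3)*(v + 1)*(v^2 - 2*v - 15) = (v - 5)*(v - 3)*(v + 1)*(v + 3)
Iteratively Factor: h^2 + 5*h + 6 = (h + 2)*(h + 3)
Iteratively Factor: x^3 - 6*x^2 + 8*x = (x - 4)*(x^2 - 2*x) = x*(x - 4)*(x - 2)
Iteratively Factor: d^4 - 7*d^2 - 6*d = (d + 1)*(d^3 - d^2 - 6*d) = (d - 3)*(d + 1)*(d^2 + 2*d) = (d - 3)*(d + 1)*(d + 2)*(d)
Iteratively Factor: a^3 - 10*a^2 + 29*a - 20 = (a - 1)*(a^2 - 9*a + 20) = (a - 4)*(a - 1)*(a - 5)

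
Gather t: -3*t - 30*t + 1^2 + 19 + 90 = 110 - 33*t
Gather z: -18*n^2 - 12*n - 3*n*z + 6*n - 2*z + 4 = -18*n^2 - 6*n + z*(-3*n - 2) + 4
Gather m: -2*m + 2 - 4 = -2*m - 2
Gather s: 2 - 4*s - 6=-4*s - 4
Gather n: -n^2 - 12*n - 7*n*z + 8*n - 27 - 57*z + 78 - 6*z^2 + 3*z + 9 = -n^2 + n*(-7*z - 4) - 6*z^2 - 54*z + 60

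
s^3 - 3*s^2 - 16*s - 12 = (s - 6)*(s + 1)*(s + 2)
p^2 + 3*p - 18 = (p - 3)*(p + 6)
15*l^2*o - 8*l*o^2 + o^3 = o*(-5*l + o)*(-3*l + o)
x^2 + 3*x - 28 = (x - 4)*(x + 7)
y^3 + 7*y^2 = y^2*(y + 7)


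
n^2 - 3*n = n*(n - 3)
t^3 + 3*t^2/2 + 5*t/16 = t*(t + 1/4)*(t + 5/4)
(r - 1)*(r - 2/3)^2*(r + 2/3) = r^4 - 5*r^3/3 + 2*r^2/9 + 20*r/27 - 8/27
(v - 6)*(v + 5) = v^2 - v - 30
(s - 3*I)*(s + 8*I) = s^2 + 5*I*s + 24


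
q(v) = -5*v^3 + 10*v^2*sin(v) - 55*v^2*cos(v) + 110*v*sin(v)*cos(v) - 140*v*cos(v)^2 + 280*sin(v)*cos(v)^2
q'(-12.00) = 2190.94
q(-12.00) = 3434.95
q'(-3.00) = -1428.88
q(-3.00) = 939.15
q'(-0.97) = -70.86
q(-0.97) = -13.11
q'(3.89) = -9.33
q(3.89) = 31.20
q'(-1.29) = -5.25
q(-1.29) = 0.37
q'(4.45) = -1322.01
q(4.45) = -286.83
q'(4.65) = -1971.16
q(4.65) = -616.17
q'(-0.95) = -72.62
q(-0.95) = -14.54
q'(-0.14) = 114.60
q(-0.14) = -18.05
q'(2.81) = -79.36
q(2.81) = -39.97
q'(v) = 55*v^2*sin(v) + 10*v^2*cos(v) - 15*v^2 - 110*v*sin(v)^2 + 280*v*sin(v)*cos(v) + 20*v*sin(v) + 110*v*cos(v)^2 - 110*v*cos(v) - 560*sin(v)^2*cos(v) + 110*sin(v)*cos(v) + 280*cos(v)^3 - 140*cos(v)^2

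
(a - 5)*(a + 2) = a^2 - 3*a - 10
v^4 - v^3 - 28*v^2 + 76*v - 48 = (v - 4)*(v - 2)*(v - 1)*(v + 6)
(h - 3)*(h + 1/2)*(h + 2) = h^3 - h^2/2 - 13*h/2 - 3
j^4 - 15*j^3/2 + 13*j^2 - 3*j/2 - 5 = (j - 5)*(j - 2)*(j - 1)*(j + 1/2)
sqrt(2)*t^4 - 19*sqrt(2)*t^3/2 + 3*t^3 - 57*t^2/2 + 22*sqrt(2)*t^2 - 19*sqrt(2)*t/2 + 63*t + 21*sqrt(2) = (t - 6)*(t - 7/2)*(t + sqrt(2))*(sqrt(2)*t + 1)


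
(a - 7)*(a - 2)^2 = a^3 - 11*a^2 + 32*a - 28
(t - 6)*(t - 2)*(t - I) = t^3 - 8*t^2 - I*t^2 + 12*t + 8*I*t - 12*I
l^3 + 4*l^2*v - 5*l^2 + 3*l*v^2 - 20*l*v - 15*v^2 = (l - 5)*(l + v)*(l + 3*v)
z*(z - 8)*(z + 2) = z^3 - 6*z^2 - 16*z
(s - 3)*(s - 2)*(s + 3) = s^3 - 2*s^2 - 9*s + 18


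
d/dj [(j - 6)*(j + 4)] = 2*j - 2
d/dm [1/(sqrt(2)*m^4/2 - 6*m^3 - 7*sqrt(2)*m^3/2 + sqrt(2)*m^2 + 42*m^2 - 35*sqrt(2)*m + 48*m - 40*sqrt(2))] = 2*(-4*sqrt(2)*m^3 + 21*sqrt(2)*m^2 + 36*m^2 - 168*m - 4*sqrt(2)*m - 96 + 70*sqrt(2))/(sqrt(2)*m^4 - 12*m^3 - 7*sqrt(2)*m^3 + 2*sqrt(2)*m^2 + 84*m^2 - 70*sqrt(2)*m + 96*m - 80*sqrt(2))^2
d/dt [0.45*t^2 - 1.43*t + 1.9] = 0.9*t - 1.43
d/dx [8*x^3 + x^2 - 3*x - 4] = 24*x^2 + 2*x - 3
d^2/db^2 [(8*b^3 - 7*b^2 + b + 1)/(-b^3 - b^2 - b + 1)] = 2*(15*b^6 + 21*b^5 - 78*b^4 + 18*b^3 + 33*b^2 - 33*b + 4)/(b^9 + 3*b^8 + 6*b^7 + 4*b^6 - 6*b^4 - 2*b^3 + 3*b - 1)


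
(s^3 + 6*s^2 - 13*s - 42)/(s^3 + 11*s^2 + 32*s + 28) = (s - 3)/(s + 2)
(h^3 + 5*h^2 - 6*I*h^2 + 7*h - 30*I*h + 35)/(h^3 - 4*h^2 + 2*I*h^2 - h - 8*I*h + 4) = (h^2 + h*(5 - 7*I) - 35*I)/(h^2 + h*(-4 + I) - 4*I)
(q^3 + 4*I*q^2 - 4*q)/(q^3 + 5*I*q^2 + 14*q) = (q^2 + 4*I*q - 4)/(q^2 + 5*I*q + 14)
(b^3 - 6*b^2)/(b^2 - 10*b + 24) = b^2/(b - 4)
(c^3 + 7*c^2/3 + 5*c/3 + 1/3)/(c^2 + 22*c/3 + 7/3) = (c^2 + 2*c + 1)/(c + 7)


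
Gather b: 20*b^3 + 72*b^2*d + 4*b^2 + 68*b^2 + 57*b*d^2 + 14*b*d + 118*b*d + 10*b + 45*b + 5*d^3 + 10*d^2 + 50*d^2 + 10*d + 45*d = 20*b^3 + b^2*(72*d + 72) + b*(57*d^2 + 132*d + 55) + 5*d^3 + 60*d^2 + 55*d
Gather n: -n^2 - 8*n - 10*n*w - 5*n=-n^2 + n*(-10*w - 13)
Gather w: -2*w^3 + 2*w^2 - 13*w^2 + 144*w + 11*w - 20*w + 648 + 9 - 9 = -2*w^3 - 11*w^2 + 135*w + 648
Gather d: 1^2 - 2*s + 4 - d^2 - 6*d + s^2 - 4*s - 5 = -d^2 - 6*d + s^2 - 6*s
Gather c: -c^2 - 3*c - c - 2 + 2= -c^2 - 4*c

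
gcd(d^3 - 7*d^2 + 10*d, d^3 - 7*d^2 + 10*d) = d^3 - 7*d^2 + 10*d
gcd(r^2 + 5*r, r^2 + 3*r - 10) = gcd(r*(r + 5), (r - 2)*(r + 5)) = r + 5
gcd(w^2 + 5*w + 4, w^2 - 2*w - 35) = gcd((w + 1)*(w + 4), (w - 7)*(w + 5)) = 1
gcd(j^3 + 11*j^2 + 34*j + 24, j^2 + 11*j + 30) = j + 6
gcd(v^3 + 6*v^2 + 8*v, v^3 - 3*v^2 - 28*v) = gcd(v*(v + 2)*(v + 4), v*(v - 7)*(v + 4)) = v^2 + 4*v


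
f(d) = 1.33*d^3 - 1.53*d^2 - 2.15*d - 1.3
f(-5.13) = -210.09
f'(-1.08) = 5.81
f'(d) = 3.99*d^2 - 3.06*d - 2.15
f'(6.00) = 123.13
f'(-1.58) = 12.65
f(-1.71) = -8.75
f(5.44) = 155.84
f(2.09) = -0.33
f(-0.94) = -1.74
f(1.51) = -3.46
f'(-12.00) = 609.13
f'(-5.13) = 118.55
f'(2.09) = 8.88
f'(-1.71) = 14.75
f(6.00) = 218.00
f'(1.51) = 2.33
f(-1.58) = -6.97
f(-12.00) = -2494.06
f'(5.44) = 99.28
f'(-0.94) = 4.25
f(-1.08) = -2.44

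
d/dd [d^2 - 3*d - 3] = 2*d - 3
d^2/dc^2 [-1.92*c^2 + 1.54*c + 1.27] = -3.84000000000000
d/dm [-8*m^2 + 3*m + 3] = 3 - 16*m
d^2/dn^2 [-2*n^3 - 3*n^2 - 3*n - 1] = -12*n - 6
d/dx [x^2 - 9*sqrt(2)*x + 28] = 2*x - 9*sqrt(2)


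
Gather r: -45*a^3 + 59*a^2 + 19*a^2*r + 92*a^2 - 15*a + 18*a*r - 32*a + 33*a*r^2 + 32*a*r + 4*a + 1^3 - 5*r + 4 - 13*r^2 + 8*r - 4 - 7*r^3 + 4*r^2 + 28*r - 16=-45*a^3 + 151*a^2 - 43*a - 7*r^3 + r^2*(33*a - 9) + r*(19*a^2 + 50*a + 31) - 15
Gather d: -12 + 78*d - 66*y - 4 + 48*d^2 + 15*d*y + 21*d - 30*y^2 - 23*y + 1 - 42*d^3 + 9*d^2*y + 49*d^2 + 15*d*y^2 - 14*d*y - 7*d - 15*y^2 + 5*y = -42*d^3 + d^2*(9*y + 97) + d*(15*y^2 + y + 92) - 45*y^2 - 84*y - 15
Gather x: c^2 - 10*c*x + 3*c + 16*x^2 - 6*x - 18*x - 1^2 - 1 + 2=c^2 + 3*c + 16*x^2 + x*(-10*c - 24)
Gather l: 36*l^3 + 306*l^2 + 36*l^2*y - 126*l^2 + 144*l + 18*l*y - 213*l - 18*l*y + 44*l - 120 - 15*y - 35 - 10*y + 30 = 36*l^3 + l^2*(36*y + 180) - 25*l - 25*y - 125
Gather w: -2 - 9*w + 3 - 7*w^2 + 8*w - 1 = -7*w^2 - w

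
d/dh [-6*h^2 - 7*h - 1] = -12*h - 7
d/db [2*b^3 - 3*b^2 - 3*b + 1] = 6*b^2 - 6*b - 3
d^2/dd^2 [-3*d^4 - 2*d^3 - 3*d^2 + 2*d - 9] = -36*d^2 - 12*d - 6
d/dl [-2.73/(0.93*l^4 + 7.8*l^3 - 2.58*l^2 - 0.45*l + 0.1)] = (10.1556*l^3 + 63.882*l^2 - 14.0868*l - 1.2285)/(0.93*l^4 + 7.8*l^3 - 2.58*l^2 - 0.45*l + 0.1)^2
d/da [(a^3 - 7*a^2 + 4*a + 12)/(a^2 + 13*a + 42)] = (a^4 + 26*a^3 + 31*a^2 - 612*a + 12)/(a^4 + 26*a^3 + 253*a^2 + 1092*a + 1764)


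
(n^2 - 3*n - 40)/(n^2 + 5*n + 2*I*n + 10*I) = (n - 8)/(n + 2*I)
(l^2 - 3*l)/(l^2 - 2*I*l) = (l - 3)/(l - 2*I)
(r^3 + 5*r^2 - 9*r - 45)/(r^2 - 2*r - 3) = (r^2 + 8*r + 15)/(r + 1)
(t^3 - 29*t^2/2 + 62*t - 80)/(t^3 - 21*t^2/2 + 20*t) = (t - 4)/t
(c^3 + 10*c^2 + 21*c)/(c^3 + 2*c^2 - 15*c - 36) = c*(c + 7)/(c^2 - c - 12)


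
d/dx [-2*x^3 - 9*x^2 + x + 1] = -6*x^2 - 18*x + 1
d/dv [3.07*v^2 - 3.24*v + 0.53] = 6.14*v - 3.24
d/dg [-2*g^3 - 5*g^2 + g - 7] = -6*g^2 - 10*g + 1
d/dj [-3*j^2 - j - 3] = -6*j - 1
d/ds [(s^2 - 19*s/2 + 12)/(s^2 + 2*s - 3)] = (23*s^2 - 60*s + 9)/(2*(s^4 + 4*s^3 - 2*s^2 - 12*s + 9))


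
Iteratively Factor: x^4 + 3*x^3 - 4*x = (x - 1)*(x^3 + 4*x^2 + 4*x) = (x - 1)*(x + 2)*(x^2 + 2*x) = (x - 1)*(x + 2)^2*(x)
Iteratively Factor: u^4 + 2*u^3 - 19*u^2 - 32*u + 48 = (u - 4)*(u^3 + 6*u^2 + 5*u - 12) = (u - 4)*(u + 3)*(u^2 + 3*u - 4) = (u - 4)*(u + 3)*(u + 4)*(u - 1)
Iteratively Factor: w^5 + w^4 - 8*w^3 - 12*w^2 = (w)*(w^4 + w^3 - 8*w^2 - 12*w) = w^2*(w^3 + w^2 - 8*w - 12) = w^2*(w + 2)*(w^2 - w - 6) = w^2*(w + 2)^2*(w - 3)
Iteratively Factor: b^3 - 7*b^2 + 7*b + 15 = (b - 5)*(b^2 - 2*b - 3) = (b - 5)*(b + 1)*(b - 3)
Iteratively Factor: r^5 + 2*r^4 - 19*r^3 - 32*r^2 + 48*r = (r + 4)*(r^4 - 2*r^3 - 11*r^2 + 12*r) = (r - 1)*(r + 4)*(r^3 - r^2 - 12*r) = r*(r - 1)*(r + 4)*(r^2 - r - 12) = r*(r - 4)*(r - 1)*(r + 4)*(r + 3)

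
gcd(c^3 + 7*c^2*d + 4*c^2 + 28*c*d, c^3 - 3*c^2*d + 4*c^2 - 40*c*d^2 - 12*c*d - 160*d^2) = c + 4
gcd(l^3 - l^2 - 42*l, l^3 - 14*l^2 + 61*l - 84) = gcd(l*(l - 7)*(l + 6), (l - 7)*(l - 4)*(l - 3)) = l - 7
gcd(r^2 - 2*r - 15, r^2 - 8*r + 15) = r - 5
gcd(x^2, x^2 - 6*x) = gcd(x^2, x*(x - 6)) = x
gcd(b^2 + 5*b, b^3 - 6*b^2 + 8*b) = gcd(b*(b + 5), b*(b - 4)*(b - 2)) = b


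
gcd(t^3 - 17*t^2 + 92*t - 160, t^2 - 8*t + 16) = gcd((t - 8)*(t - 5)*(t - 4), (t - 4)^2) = t - 4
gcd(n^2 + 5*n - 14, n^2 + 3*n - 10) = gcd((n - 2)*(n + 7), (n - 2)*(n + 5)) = n - 2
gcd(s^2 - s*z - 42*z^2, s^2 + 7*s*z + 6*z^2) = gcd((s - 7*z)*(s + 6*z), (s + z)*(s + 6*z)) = s + 6*z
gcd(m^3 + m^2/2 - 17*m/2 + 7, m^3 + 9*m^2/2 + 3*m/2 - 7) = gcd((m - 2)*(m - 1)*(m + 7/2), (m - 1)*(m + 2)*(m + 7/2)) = m^2 + 5*m/2 - 7/2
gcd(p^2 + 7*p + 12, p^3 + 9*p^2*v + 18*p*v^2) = 1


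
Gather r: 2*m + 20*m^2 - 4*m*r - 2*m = 20*m^2 - 4*m*r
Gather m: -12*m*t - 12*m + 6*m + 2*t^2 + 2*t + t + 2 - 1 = m*(-12*t - 6) + 2*t^2 + 3*t + 1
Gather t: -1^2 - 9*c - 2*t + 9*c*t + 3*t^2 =-9*c + 3*t^2 + t*(9*c - 2) - 1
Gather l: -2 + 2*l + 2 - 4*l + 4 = 4 - 2*l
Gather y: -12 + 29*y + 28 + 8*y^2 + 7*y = 8*y^2 + 36*y + 16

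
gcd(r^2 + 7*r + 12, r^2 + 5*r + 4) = r + 4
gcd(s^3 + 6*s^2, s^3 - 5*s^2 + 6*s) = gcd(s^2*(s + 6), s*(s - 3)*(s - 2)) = s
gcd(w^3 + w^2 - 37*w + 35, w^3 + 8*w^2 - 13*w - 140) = w + 7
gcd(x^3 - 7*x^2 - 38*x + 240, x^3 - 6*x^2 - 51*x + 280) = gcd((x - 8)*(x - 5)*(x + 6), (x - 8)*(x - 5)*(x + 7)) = x^2 - 13*x + 40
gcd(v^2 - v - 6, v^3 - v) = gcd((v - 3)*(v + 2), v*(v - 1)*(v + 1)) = 1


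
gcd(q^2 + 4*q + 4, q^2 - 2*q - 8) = q + 2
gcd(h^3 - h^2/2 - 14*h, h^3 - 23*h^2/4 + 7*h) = h^2 - 4*h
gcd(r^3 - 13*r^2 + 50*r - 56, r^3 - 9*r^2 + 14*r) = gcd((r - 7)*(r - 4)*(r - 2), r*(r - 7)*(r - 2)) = r^2 - 9*r + 14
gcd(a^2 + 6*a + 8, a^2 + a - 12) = a + 4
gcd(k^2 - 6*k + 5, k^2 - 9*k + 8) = k - 1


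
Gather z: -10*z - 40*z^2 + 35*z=-40*z^2 + 25*z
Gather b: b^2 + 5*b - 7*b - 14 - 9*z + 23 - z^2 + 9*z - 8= b^2 - 2*b - z^2 + 1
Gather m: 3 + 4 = 7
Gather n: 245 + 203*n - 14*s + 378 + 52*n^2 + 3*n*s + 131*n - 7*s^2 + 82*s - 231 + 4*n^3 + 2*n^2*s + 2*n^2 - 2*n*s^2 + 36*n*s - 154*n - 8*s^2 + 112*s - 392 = 4*n^3 + n^2*(2*s + 54) + n*(-2*s^2 + 39*s + 180) - 15*s^2 + 180*s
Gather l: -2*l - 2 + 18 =16 - 2*l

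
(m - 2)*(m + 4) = m^2 + 2*m - 8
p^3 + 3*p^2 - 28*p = p*(p - 4)*(p + 7)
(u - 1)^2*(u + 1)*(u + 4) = u^4 + 3*u^3 - 5*u^2 - 3*u + 4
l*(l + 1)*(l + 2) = l^3 + 3*l^2 + 2*l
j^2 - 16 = (j - 4)*(j + 4)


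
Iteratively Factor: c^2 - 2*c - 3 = (c - 3)*(c + 1)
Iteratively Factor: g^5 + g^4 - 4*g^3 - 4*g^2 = (g)*(g^4 + g^3 - 4*g^2 - 4*g) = g^2*(g^3 + g^2 - 4*g - 4) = g^2*(g + 1)*(g^2 - 4) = g^2*(g - 2)*(g + 1)*(g + 2)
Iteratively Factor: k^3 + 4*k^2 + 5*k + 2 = (k + 1)*(k^2 + 3*k + 2) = (k + 1)^2*(k + 2)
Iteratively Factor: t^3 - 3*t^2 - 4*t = (t)*(t^2 - 3*t - 4) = t*(t + 1)*(t - 4)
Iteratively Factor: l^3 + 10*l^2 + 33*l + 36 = (l + 4)*(l^2 + 6*l + 9) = (l + 3)*(l + 4)*(l + 3)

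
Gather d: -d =-d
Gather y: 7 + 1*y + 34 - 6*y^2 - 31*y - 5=-6*y^2 - 30*y + 36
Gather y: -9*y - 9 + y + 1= -8*y - 8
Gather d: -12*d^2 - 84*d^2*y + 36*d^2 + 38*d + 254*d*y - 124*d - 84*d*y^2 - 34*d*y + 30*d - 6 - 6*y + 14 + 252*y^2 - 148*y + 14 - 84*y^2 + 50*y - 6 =d^2*(24 - 84*y) + d*(-84*y^2 + 220*y - 56) + 168*y^2 - 104*y + 16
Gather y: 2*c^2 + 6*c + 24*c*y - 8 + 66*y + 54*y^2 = 2*c^2 + 6*c + 54*y^2 + y*(24*c + 66) - 8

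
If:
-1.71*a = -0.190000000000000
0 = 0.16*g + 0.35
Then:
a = 0.11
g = -2.19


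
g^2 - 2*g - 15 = (g - 5)*(g + 3)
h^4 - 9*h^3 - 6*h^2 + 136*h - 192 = (h - 8)*(h - 3)*(h - 2)*(h + 4)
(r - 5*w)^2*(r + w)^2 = r^4 - 8*r^3*w + 6*r^2*w^2 + 40*r*w^3 + 25*w^4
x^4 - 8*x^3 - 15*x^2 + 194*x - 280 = (x - 7)*(x - 4)*(x - 2)*(x + 5)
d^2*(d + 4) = d^3 + 4*d^2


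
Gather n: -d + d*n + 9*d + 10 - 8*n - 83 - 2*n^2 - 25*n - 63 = 8*d - 2*n^2 + n*(d - 33) - 136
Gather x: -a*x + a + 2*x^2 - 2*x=a + 2*x^2 + x*(-a - 2)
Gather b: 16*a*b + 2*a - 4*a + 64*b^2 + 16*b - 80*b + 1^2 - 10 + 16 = -2*a + 64*b^2 + b*(16*a - 64) + 7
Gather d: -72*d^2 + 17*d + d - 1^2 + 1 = -72*d^2 + 18*d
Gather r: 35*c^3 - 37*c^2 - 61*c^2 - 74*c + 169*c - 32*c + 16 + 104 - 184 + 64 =35*c^3 - 98*c^2 + 63*c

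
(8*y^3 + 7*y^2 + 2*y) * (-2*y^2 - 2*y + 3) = -16*y^5 - 30*y^4 + 6*y^3 + 17*y^2 + 6*y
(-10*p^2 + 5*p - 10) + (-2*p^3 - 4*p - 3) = -2*p^3 - 10*p^2 + p - 13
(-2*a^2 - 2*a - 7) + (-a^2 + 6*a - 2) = -3*a^2 + 4*a - 9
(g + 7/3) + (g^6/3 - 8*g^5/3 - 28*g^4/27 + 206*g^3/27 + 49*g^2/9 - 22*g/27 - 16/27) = g^6/3 - 8*g^5/3 - 28*g^4/27 + 206*g^3/27 + 49*g^2/9 + 5*g/27 + 47/27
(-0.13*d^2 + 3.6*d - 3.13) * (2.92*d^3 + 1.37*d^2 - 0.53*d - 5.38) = -0.3796*d^5 + 10.3339*d^4 - 4.1387*d^3 - 5.4967*d^2 - 17.7091*d + 16.8394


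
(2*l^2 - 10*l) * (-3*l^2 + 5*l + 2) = -6*l^4 + 40*l^3 - 46*l^2 - 20*l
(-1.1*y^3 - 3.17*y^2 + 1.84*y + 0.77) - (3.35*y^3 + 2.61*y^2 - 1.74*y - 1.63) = -4.45*y^3 - 5.78*y^2 + 3.58*y + 2.4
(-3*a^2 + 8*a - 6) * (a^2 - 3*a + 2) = -3*a^4 + 17*a^3 - 36*a^2 + 34*a - 12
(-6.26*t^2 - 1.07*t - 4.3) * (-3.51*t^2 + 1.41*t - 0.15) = 21.9726*t^4 - 5.0709*t^3 + 14.5233*t^2 - 5.9025*t + 0.645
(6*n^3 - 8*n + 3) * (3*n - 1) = 18*n^4 - 6*n^3 - 24*n^2 + 17*n - 3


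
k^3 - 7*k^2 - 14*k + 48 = (k - 8)*(k - 2)*(k + 3)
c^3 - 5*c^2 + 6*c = c*(c - 3)*(c - 2)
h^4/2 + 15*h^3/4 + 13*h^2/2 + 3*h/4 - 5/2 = (h/2 + 1/2)*(h - 1/2)*(h + 2)*(h + 5)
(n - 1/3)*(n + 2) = n^2 + 5*n/3 - 2/3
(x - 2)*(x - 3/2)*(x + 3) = x^3 - x^2/2 - 15*x/2 + 9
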